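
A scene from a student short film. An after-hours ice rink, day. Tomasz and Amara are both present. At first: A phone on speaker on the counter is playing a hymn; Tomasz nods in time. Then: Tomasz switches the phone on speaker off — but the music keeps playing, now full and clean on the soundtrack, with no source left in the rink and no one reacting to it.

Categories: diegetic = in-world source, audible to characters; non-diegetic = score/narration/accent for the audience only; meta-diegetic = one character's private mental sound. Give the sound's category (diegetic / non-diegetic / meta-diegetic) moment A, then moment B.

diegetic, non-diegetic

Moment A: a phone on speaker is a real in-scene source and Tomasz reacts to it → diegetic.
Moment B: there is no longer any in-world source and no one can hear it — it has become underscore → non-diegetic.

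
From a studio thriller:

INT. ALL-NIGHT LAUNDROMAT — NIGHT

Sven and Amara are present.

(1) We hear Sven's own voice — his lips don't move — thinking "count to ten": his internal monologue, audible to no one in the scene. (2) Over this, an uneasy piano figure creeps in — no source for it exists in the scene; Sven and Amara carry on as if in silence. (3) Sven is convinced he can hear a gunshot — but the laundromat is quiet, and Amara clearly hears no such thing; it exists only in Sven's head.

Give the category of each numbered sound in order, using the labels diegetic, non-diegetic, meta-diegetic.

meta-diegetic, non-diegetic, meta-diegetic

(1) it's Sven's unspoken thought, heard only by the audience via his subjectivity → meta-diegetic.
(2) is non-diegetic: score with no on-screen or off-screen source; it exists for the audience alone.
(3) is meta-diegetic: Sven alone 'hears' it — an imagined sound, not present in the space.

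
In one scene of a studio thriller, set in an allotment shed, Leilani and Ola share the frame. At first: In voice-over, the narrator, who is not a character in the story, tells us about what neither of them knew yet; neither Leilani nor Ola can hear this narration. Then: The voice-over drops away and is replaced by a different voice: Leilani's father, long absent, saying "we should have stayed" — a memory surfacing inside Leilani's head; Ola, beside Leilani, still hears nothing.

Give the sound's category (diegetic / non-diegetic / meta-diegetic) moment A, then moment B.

non-diegetic, meta-diegetic

Moment A: the external narrator addresses only the audience — outside the story world → non-diegetic.
Moment B: the replacement voice is a memory inside Leilani's mind specifically → meta-diegetic.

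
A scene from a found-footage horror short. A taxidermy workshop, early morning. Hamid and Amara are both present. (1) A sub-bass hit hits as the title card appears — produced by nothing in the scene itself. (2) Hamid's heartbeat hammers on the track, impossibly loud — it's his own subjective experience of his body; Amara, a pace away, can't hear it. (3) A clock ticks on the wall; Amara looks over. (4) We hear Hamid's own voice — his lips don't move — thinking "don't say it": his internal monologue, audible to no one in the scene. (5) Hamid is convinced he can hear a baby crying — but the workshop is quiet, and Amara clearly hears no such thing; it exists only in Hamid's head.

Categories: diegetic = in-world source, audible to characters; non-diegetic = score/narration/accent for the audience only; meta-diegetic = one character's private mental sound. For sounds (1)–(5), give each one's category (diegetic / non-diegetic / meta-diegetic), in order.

(1) it's a sound-design accent with no in-world source; no one in the scene can hear it → non-diegetic.
Sound (2): a subjective body sound — Hamid's private perception, inaudible to Amara, so meta-diegetic.
(3) an in-world source (a clock); characters could hear it → diegetic.
Sound (4): it's Hamid's unspoken thought, heard only by the audience via his subjectivity, so meta-diegetic.
(5) is meta-diegetic: subjective to Hamid: the workshop is silent and Amara hears nothing.

non-diegetic, meta-diegetic, diegetic, meta-diegetic, meta-diegetic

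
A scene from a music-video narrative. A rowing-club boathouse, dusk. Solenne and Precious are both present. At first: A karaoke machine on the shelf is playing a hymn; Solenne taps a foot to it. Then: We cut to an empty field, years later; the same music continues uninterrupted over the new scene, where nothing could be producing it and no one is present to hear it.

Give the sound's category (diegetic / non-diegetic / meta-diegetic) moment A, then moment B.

Moment A: a karaoke machine is a real in-scene source and Solenne reacts to it → diegetic.
Moment B: there is no longer any in-world source and no one can hear it — it has become underscore → non-diegetic.

diegetic, non-diegetic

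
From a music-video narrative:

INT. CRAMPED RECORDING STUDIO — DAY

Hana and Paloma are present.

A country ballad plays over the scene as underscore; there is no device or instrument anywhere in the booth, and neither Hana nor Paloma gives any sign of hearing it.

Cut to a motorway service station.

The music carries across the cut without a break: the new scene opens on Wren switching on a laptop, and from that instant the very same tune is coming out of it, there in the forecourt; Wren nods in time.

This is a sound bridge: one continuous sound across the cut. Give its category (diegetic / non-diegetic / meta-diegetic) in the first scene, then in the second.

Scene one: there's no in-world source anywhere and no character hears it — underscore for the audience only → non-diegetic.
Scene two: once Wren turns on a laptop, the music has a real source in the story world and Wren reacts to it → diegetic.

non-diegetic, diegetic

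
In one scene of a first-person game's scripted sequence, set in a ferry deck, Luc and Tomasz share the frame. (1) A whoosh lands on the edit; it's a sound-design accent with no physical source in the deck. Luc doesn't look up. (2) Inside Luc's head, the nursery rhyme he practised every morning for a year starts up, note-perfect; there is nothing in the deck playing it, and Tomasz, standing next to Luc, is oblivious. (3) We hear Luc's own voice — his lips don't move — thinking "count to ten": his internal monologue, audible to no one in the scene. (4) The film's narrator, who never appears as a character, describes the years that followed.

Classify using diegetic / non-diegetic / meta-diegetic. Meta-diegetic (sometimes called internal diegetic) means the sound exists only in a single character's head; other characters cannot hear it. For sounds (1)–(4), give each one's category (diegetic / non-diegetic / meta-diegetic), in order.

(1) nothing in the scene produces it; it's an accent added for the audience → non-diegetic.
(2) it lives in Luc's subjectivity, not in the deck → meta-diegetic.
(3) Luc's thought-voice: a private mental sound no other character can hear → meta-diegetic.
(4) is non-diegetic: commentary laid over the scene from outside the fiction.

non-diegetic, meta-diegetic, meta-diegetic, non-diegetic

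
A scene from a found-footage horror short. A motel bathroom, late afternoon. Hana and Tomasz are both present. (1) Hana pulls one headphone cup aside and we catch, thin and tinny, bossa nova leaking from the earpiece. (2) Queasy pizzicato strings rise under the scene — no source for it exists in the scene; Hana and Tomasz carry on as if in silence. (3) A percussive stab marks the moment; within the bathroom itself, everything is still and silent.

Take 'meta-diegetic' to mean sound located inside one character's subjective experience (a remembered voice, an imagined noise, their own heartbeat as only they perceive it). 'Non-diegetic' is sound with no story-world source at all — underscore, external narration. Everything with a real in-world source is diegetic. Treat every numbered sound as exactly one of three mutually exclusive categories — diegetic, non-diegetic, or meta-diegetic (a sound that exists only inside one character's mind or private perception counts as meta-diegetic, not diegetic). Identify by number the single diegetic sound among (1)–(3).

Sound (1): the headphones are an on-screen source, so diegetic.
Sound (2): it has no source in the story world and no character can hear it — it's underscore, so non-diegetic.
(3) an editorial stinger — it belongs to the cut, not the story world → non-diegetic.
Only (1) is diegetic.

1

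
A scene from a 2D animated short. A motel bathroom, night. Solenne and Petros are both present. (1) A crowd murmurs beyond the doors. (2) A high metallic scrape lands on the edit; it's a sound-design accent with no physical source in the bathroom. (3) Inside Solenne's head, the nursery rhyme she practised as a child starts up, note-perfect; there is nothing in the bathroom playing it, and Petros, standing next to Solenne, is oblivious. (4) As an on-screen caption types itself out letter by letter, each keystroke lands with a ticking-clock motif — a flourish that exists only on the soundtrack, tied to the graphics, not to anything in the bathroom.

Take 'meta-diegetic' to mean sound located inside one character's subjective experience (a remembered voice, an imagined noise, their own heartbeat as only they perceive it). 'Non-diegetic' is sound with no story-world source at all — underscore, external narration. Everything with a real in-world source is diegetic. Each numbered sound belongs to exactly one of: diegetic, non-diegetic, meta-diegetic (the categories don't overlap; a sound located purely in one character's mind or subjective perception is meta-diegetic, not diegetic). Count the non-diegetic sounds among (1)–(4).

2

(1) ambient/room sound belonging to the story's physical space → diegetic.
(2) nothing in the scene produces it; it's an accent added for the audience → non-diegetic.
Sound (3): the music is a memory playing inside Solenne's mind alone; no real-world source, Petros can't hear it, so meta-diegetic.
(4) is non-diegetic: sound married to a title/caption — outside the diegesis by definition.
Non-diegetic: (2), (4) — that's 2.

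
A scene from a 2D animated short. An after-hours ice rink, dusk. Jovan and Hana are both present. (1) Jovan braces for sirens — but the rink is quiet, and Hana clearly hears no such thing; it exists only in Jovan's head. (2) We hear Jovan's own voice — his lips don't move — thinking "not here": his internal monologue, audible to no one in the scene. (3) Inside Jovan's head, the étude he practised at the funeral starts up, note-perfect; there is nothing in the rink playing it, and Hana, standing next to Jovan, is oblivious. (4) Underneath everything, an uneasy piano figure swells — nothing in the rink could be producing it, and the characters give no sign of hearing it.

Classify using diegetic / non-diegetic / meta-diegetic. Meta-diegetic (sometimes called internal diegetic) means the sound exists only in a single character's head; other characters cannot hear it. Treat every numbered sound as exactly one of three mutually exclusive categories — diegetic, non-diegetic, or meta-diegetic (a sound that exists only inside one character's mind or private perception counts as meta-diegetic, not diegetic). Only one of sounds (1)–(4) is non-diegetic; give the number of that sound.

(1) is meta-diegetic: Jovan alone 'hears' it — an imagined sound, not present in the space.
(2) is meta-diegetic: it's Jovan's unspoken thought, heard only by the audience via his subjectivity.
Sound (3): it lives in Jovan's subjectivity, not in the rink, so meta-diegetic.
(4) is non-diegetic: score with no on-screen or off-screen source; it exists for the audience alone.
Only (4) is non-diegetic.

4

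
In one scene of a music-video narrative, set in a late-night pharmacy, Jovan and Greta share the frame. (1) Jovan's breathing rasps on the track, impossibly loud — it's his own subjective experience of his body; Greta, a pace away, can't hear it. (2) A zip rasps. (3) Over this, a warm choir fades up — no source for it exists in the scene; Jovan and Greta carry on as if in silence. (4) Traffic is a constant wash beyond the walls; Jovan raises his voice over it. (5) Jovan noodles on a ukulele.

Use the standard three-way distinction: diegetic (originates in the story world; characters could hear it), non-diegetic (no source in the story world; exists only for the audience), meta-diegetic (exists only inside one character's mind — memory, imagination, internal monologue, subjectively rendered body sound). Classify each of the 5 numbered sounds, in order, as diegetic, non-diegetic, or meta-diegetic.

Sound (1): it's Jovan's internal bodily sensation rendered as sound; only Jovan 'hears' it, so meta-diegetic.
(2) an in-world source (a zip); characters could hear it → diegetic.
(3) is non-diegetic: score with no on-screen or off-screen source; it exists for the audience alone.
Sound (4): it's the actual ambient sound of the location, so diegetic.
(5) Jovan is producing the music live, in the story world → diegetic.

meta-diegetic, diegetic, non-diegetic, diegetic, diegetic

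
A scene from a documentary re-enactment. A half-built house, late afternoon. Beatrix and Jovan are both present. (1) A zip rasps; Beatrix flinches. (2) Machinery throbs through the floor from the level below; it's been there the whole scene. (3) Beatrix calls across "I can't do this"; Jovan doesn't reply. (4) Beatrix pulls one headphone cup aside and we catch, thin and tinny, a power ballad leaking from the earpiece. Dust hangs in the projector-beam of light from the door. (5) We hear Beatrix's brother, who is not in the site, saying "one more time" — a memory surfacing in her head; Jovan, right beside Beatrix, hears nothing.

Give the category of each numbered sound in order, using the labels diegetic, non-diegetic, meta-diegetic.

diegetic, diegetic, diegetic, diegetic, meta-diegetic

(1) is diegetic: the sound comes from a zip physically present in the location.
(2) is diegetic: ambient/room sound belonging to the story's physical space.
(3) spoken by a character present in the story world → diegetic.
Sound (4): the headphones are an on-screen source, so diegetic.
(5) a remembered line, private to Beatrix — not present in the room, not audible to Jovan → meta-diegetic.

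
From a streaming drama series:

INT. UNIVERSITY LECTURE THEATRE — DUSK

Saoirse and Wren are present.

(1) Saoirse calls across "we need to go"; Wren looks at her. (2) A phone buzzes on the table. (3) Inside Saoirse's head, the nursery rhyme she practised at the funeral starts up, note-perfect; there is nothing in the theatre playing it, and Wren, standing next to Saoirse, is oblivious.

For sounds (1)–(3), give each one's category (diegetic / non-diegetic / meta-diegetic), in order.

diegetic, diegetic, meta-diegetic

(1) is diegetic: on-screen dialogue — Saoirse speaks and Wren is there to hear.
Sound (2): the sound comes from a phone physically present in the location, so diegetic.
(3) is meta-diegetic: remembered music, private to Saoirse — Wren is oblivious because it isn't in the room.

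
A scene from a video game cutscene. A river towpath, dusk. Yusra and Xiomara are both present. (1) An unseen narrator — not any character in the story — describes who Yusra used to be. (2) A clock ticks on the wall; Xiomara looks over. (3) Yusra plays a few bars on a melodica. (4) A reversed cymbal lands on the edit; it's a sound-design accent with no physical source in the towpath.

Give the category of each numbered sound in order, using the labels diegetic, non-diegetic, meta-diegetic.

Sound (1): external voice-over — not a character, not heard by anyone in the scene, so non-diegetic.
Sound (2): a clock is a real object/event in the scene's world, so diegetic.
(3) a character is playing a melodica on screen → diegetic.
(4) is non-diegetic: nothing in the scene produces it; it's an accent added for the audience.

non-diegetic, diegetic, diegetic, non-diegetic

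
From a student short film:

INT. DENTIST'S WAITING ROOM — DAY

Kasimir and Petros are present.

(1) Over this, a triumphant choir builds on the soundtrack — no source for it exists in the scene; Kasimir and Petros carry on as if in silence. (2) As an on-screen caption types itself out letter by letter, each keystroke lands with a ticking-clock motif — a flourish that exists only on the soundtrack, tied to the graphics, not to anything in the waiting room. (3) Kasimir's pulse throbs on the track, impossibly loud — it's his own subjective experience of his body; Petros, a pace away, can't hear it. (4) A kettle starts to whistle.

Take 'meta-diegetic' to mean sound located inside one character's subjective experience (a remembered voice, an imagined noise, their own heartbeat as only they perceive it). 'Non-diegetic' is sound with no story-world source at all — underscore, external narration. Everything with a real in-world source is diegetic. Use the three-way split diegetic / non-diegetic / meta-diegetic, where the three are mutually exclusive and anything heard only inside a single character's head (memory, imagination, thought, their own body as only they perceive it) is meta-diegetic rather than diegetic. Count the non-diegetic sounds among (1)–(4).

2

(1) is non-diegetic: score with no on-screen or off-screen source; it exists for the audience alone.
Sound (2): sound married to a title/caption — outside the diegesis by definition, so non-diegetic.
(3) is meta-diegetic: a subjective body sound — Kasimir's private perception, inaudible to Petros.
(4) an in-world source (a kettle); characters could hear it → diegetic.
So 2 of the 4 are non-diegetic: (1), (2).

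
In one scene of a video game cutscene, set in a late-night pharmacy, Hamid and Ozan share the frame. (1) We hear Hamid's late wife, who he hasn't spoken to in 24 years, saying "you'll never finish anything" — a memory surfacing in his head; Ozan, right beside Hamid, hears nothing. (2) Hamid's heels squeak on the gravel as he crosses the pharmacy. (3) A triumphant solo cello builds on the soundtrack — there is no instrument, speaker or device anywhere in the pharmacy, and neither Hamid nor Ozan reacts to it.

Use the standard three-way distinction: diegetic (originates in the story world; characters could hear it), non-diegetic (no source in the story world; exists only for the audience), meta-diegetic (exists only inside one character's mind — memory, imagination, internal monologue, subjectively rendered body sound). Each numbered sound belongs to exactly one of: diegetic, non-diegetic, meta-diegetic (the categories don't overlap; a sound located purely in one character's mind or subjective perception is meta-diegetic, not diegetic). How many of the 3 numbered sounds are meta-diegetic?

(1) it's Hamid's recollection rendered as sound; the other character can't hear it → meta-diegetic.
Sound (2): a character's body making contact with the set — an in-world sound, so diegetic.
Sound (3): it has no source in the story world and no character can hear it — it's underscore, so non-diegetic.
Meta-diegetic: (1) — that's 1.

1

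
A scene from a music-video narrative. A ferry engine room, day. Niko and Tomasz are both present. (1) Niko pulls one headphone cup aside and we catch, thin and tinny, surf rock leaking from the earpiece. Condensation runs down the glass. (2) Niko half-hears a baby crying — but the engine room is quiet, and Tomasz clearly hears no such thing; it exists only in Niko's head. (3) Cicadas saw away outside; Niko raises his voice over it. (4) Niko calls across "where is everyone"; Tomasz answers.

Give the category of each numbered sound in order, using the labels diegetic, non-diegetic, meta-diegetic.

Sound (1): it's leaking from a physical pair of headphones in the scene, so diegetic.
(2) is meta-diegetic: Niko alone 'hears' it — an imagined sound, not present in the space.
(3) ambient/room sound belonging to the story's physical space → diegetic.
(4) is diegetic: spoken by a character present in the story world.

diegetic, meta-diegetic, diegetic, diegetic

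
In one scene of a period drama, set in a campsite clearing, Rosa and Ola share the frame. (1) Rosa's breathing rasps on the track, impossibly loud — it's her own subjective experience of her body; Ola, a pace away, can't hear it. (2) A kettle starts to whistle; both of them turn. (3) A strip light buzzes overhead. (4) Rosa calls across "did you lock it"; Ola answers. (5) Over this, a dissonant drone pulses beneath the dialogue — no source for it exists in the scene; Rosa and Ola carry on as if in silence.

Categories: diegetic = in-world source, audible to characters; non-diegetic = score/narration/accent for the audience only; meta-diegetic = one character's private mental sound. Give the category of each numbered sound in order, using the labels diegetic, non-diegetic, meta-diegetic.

meta-diegetic, diegetic, diegetic, diegetic, non-diegetic

Sound (1): a subjective body sound — Rosa's private perception, inaudible to Ola, so meta-diegetic.
(2) is diegetic: the sound comes from a kettle physically present in the location.
(3) is diegetic: it's the actual ambient sound of the location.
(4) spoken by a character present in the story world → diegetic.
(5) it has no source in the story world and no character can hear it — it's underscore → non-diegetic.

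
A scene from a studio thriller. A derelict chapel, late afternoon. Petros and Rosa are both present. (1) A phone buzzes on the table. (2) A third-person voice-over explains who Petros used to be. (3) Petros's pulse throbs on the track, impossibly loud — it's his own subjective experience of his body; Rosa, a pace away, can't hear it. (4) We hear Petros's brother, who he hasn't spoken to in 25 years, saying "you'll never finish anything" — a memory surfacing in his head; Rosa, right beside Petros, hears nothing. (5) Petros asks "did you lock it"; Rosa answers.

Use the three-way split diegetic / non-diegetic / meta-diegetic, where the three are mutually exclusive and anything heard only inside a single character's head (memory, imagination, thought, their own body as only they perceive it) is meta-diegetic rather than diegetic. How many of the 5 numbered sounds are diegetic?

2

(1) is diegetic: the sound comes from a phone physically present in the location.
(2) the narrator exists outside the story world, addressing only the audience → non-diegetic.
Sound (3): a subjective body sound — Petros's private perception, inaudible to Rosa, so meta-diegetic.
Sound (4): a remembered line, private to Petros — not present in the room, not audible to Rosa, so meta-diegetic.
(5) is diegetic: on-screen dialogue — Petros speaks and Rosa is there to hear.
So 2 of the 5 are diegetic: (1), (5).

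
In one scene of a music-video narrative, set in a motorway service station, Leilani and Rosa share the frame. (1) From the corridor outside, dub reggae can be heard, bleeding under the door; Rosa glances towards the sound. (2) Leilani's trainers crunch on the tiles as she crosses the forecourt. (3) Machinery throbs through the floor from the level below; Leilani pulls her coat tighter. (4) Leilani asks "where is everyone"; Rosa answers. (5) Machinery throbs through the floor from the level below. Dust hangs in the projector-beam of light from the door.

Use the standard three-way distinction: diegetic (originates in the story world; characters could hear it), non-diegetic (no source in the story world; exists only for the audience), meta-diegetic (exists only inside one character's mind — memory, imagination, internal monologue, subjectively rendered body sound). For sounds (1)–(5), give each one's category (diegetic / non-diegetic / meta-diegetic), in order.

diegetic, diegetic, diegetic, diegetic, diegetic

(1) the music has an off-screen but real-world source and a character hears it → diegetic.
(2) is diegetic: a character's body making contact with the set — an in-world sound.
(3) is diegetic: machinery is part of the location's real environment.
Sound (4): spoken by a character present in the story world, so diegetic.
Sound (5): it's the actual ambient sound of the location, so diegetic.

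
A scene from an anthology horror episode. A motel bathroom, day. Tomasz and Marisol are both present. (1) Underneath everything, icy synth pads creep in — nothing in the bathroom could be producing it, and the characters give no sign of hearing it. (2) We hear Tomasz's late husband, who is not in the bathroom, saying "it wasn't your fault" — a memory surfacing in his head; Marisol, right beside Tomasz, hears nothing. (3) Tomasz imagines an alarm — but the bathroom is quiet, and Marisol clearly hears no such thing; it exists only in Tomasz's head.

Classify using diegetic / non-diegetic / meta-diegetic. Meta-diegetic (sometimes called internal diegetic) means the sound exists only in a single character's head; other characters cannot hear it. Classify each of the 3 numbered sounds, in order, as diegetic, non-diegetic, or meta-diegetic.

non-diegetic, meta-diegetic, meta-diegetic

(1) nothing in the bathroom produces it and the characters don't hear it — pure soundtrack → non-diegetic.
(2) it's Tomasz's recollection rendered as sound; the other character can't hear it → meta-diegetic.
(3) is meta-diegetic: subjective to Tomasz: the bathroom is silent and Marisol hears nothing.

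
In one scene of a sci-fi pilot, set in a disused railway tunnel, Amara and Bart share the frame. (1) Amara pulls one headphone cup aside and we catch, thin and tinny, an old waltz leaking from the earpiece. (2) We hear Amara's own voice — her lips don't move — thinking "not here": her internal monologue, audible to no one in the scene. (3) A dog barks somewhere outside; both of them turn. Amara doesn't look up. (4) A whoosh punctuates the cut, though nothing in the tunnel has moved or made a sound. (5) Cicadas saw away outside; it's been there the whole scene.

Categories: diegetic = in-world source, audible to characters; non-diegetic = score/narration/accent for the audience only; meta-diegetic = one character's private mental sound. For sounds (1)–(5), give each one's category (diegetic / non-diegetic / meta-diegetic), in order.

(1) it's leaking from a physical pair of headphones in the scene → diegetic.
(2) is meta-diegetic: it's Amara's unspoken thought, heard only by the audience via her subjectivity.
Sound (3): the sound comes from a dog physically present in the location, so diegetic.
Sound (4): an editorial stinger — it belongs to the cut, not the story world, so non-diegetic.
(5) it's the actual ambient sound of the location → diegetic.

diegetic, meta-diegetic, diegetic, non-diegetic, diegetic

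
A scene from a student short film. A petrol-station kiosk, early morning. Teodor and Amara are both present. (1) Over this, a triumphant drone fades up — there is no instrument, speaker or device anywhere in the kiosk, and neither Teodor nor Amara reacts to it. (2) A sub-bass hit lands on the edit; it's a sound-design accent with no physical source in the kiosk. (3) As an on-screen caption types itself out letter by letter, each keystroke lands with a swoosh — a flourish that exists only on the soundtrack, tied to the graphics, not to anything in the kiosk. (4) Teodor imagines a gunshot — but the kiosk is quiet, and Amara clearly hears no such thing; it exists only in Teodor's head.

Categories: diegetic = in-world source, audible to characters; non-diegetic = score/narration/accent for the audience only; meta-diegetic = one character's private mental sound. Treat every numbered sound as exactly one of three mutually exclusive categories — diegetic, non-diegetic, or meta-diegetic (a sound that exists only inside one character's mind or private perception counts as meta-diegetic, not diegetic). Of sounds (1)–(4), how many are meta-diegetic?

1

(1) score with no on-screen or off-screen source; it exists for the audience alone → non-diegetic.
(2) is non-diegetic: an editorial stinger — it belongs to the cut, not the story world.
(3) the caption isn't part of the story world, so neither is the sound tied to it → non-diegetic.
(4) Teodor alone 'hears' it — an imagined sound, not present in the space → meta-diegetic.
Meta-diegetic: (4) — that's 1.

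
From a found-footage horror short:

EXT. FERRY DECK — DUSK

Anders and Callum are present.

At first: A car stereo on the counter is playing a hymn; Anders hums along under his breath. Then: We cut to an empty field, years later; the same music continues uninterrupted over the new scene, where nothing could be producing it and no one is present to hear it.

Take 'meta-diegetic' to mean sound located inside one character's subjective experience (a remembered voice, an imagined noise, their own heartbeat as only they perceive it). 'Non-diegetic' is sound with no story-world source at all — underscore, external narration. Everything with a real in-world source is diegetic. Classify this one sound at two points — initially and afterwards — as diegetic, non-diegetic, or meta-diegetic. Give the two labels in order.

diegetic, non-diegetic

Initially: a car stereo is a real in-scene source and Anders reacts to it → diegetic.
Afterwards: there is no longer any in-world source and no one can hear it — it has become underscore → non-diegetic.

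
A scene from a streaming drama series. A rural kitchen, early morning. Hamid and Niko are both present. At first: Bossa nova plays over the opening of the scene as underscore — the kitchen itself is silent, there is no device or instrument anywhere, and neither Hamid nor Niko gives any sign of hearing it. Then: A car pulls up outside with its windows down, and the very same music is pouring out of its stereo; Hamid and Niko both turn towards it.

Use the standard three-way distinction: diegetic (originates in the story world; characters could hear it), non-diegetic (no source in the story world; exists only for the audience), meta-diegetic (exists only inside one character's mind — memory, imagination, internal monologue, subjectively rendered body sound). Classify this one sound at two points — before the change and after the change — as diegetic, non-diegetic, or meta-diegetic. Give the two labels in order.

non-diegetic, diegetic

Before the change: no in-world source exists and no character can hear it — underscore → non-diegetic.
After the change: the car stereo is now a real source in the story world and the characters hear it → diegetic.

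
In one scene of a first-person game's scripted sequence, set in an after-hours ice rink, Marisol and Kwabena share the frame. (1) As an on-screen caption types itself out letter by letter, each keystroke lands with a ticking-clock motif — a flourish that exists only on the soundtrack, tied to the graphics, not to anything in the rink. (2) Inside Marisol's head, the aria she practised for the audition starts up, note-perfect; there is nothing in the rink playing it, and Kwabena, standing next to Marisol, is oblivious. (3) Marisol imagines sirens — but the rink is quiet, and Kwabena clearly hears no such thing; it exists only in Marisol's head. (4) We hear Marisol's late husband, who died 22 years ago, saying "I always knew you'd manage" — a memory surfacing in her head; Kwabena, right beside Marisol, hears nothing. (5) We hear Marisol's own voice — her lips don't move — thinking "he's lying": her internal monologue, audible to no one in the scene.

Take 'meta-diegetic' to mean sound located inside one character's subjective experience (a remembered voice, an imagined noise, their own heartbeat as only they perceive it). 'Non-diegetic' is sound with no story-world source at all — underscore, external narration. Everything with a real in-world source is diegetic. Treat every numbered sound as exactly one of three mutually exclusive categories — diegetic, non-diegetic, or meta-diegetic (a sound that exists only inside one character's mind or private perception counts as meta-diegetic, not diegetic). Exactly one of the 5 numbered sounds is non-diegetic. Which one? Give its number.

1

Sound (1): it accompanies on-screen graphics, not anything inside the story world, so non-diegetic.
Sound (2): remembered music, private to Marisol — Kwabena is oblivious because it isn't in the room, so meta-diegetic.
(3) Marisol alone 'hears' it — an imagined sound, not present in the space → meta-diegetic.
Sound (4): it's Marisol's recollection rendered as sound; the other character can't hear it, so meta-diegetic.
Sound (5): internal monologue — inside Marisol's mind, not spoken into the scene, so meta-diegetic.
Only (1) is non-diegetic.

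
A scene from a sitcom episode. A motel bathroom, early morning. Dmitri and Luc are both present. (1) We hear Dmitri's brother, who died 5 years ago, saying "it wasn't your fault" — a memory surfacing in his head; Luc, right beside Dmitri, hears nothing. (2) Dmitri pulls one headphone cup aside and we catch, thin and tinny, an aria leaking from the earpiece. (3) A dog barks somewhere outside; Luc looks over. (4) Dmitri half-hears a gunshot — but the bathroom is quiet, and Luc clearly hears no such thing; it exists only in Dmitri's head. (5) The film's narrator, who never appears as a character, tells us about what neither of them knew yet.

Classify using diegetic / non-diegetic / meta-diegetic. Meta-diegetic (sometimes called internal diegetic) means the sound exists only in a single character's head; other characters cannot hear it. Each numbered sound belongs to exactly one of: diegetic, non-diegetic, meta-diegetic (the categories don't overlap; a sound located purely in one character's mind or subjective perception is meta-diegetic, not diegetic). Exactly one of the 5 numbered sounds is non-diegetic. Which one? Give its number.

(1) is meta-diegetic: a remembered line, private to Dmitri — not present in the room, not audible to Luc.
(2) it's leaking from a physical pair of headphones in the scene → diegetic.
(3) an in-world source (a dog); characters could hear it → diegetic.
(4) is meta-diegetic: the sound is imagined by Dmitri; nothing in the story world is producing it and Luc can't hear it.
(5) is non-diegetic: external voice-over — not a character, not heard by anyone in the scene.
Only (5) is non-diegetic.

5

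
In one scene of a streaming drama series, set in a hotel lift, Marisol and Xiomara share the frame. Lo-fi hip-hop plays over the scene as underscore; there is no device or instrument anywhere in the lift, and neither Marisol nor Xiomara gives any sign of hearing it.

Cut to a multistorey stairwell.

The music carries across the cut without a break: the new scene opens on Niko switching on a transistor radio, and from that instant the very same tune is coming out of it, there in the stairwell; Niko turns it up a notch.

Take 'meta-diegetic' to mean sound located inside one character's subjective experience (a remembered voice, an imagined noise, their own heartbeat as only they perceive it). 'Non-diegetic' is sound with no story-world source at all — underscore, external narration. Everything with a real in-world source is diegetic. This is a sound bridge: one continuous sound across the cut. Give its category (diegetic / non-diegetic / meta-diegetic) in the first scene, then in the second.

Scene one: there's no in-world source anywhere and no character hears it — underscore for the audience only → non-diegetic.
Scene two: once Niko turns on a transistor radio, the music has a real source in the story world and Niko reacts to it → diegetic.

non-diegetic, diegetic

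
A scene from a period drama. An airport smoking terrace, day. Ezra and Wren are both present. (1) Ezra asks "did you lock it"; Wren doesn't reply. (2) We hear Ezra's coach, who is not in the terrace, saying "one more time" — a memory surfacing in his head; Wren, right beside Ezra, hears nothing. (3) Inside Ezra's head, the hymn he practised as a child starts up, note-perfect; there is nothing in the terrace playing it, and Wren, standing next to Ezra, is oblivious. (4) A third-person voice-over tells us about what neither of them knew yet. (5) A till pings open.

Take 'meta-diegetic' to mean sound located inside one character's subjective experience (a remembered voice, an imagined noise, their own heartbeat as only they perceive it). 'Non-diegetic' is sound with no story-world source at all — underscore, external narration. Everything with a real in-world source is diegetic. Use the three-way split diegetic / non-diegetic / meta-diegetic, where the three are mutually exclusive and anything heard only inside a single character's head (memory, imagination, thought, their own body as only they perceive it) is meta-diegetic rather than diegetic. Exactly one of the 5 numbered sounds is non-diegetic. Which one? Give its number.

Sound (1): on-screen dialogue — Ezra speaks and Wren is there to hear, so diegetic.
(2) a remembered line, private to Ezra — not present in the room, not audible to Wren → meta-diegetic.
Sound (3): it lives in Ezra's subjectivity, not in the terrace, so meta-diegetic.
(4) the narrator exists outside the story world, addressing only the audience → non-diegetic.
(5) a till is a real object/event in the scene's world → diegetic.
Only (4) is non-diegetic.

4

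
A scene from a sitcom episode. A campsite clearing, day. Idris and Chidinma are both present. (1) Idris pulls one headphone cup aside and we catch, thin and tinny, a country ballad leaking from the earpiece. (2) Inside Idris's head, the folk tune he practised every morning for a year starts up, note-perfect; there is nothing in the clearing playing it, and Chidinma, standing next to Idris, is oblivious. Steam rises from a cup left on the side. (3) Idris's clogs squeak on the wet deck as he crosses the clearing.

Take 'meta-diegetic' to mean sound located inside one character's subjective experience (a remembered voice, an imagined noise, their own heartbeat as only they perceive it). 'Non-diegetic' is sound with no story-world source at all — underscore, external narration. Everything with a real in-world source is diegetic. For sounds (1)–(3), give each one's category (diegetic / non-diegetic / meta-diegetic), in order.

diegetic, meta-diegetic, diegetic

(1) is diegetic: it's leaking from a physical pair of headphones in the scene.
(2) is meta-diegetic: remembered music, private to Idris — Chidinma is oblivious because it isn't in the room.
(3) is diegetic: Idris's footsteps are produced in the story world.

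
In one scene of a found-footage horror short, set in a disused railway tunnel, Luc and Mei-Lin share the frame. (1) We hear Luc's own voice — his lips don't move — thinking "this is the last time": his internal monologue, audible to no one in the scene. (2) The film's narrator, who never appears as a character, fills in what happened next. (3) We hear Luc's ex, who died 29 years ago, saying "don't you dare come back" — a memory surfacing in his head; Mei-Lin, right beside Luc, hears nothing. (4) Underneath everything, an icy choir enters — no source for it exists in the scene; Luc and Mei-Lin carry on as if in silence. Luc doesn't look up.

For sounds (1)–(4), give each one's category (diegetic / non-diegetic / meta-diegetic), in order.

(1) it's Luc's unspoken thought, heard only by the audience via his subjectivity → meta-diegetic.
(2) external voice-over — not a character, not heard by anyone in the scene → non-diegetic.
Sound (3): a remembered line, private to Luc — not present in the room, not audible to Mei-Lin, so meta-diegetic.
(4) nothing in the tunnel produces it and the characters don't hear it — pure soundtrack → non-diegetic.

meta-diegetic, non-diegetic, meta-diegetic, non-diegetic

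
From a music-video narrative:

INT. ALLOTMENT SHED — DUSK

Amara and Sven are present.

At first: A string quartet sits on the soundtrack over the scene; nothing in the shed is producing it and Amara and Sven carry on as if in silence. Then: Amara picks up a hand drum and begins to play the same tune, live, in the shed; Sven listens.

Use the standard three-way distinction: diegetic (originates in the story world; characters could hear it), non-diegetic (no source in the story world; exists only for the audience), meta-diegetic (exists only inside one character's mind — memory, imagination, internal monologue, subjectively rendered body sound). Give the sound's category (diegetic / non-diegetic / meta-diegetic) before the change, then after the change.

non-diegetic, diegetic

Before the change: no in-world source exists and no character can hear it — underscore → non-diegetic.
After the change: a hand drum is now a real source in the story world and the characters hear it → diegetic.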